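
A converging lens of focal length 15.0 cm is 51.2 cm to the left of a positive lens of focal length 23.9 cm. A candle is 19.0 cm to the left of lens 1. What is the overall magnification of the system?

m = -2.04

Lens 1: 1/d_i1 = 1/(15.0) − 1/(19.0) = 0.01404, so d_i1 = 71.25 cm; m₁ = −d_i1/d_o1 = -3.750.
d_o2 = 51.2 − (71.25) = -20.05 cm (virtual object).
Lens 2: 1/d_i2 = 1/(23.9) − 1/(-20.05) = 0.09172, so d_i2 = 10.90 cm; m₂ = −d_i2/d_o2 = +0.5438.
m = m₁·m₂ = (-3.750)(+0.5438) = -2.04.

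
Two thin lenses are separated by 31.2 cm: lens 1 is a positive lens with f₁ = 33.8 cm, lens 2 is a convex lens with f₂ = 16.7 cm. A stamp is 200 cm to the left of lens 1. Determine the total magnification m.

Lens 1: 1/d_i1 = 1/(33.8) − 1/(200) = 0.02459, so d_i1 = 40.67 cm; m₁ = −d_i1/d_o1 = -0.2034.
d_o2 = 31.2 − (40.67) = -9.470 cm (virtual object).
Lens 2: 1/d_i2 = 1/(16.7) − 1/(-9.470) = 0.1655, so d_i2 = 6.043 cm; m₂ = −d_i2/d_o2 = +0.6381.
m = m₁·m₂ = (-0.2034)(+0.6381) = -0.130.

m = -0.130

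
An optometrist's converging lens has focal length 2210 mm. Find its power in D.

P = +0.452 D

f = 221 cm = 2.21 m.
P = 1/f = 1/(2.21 m) = +0.452 D.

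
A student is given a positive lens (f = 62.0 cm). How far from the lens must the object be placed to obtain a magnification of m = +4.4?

47.9 cm

m = −d_i/d_o ⇒ d_i = −m·d_o.
1/f = 1/d_o + 1/d_i = 1/d_o − 1/(m·d_o) = (1 − 1/m)/d_o, so d_o = f(1 − 1/m) = (62.00)(1 − 1/(+4.4)) = 47.9 cm.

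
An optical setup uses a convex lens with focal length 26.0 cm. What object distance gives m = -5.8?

m = −d_i/d_o ⇒ d_i = −m·d_o.
1/f = 1/d_o + 1/d_i = 1/d_o − 1/(m·d_o) = (1 − 1/m)/d_o, so d_o = f(1 − 1/m) = (26.00)(1 − 1/(-5.8)) = 30.5 cm.

30.5 cm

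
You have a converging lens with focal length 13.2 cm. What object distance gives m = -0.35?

m = −d_i/d_o ⇒ d_i = −m·d_o.
1/f = 1/d_o + 1/d_i = 1/d_o − 1/(m·d_o) = (1 − 1/m)/d_o, so d_o = f(1 − 1/m) = (13.20)(1 − 1/(-0.35)) = 50.9 cm.

50.9 cm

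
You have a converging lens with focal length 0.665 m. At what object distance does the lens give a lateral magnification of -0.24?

m = −d_i/d_o ⇒ d_i = −m·d_o.
1/f = 1/d_o + 1/d_i = 1/d_o − 1/(m·d_o) = (1 − 1/m)/d_o, so d_o = f(1 − 1/m) = (0.6650)(1 − 1/(-0.24)) = 3.44 m.

3.44 m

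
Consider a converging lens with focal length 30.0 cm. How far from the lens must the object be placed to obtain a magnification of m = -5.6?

35.4 cm

m = −d_i/d_o ⇒ d_i = −m·d_o.
1/f = 1/d_o + 1/d_i = 1/d_o − 1/(m·d_o) = (1 − 1/m)/d_o, so d_o = f(1 − 1/m) = (30.00)(1 − 1/(-5.6)) = 35.4 cm.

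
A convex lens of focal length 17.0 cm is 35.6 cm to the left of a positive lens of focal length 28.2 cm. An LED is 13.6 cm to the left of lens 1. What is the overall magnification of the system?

Lens 1: 1/d_i1 = 1/(17.0) − 1/(13.6) = -0.01471, so d_i1 = -68.00 cm; m₁ = −d_i1/d_o1 = +5.000.
d_o2 = 35.6 − (-68.00) = 103.6 cm.
Lens 2: 1/d_i2 = 1/(28.2) − 1/(103.6) = 0.02581, so d_i2 = 38.75 cm; m₂ = −d_i2/d_o2 = -0.3740.
m = m₁·m₂ = (+5.000)(-0.3740) = -1.87.

m = -1.87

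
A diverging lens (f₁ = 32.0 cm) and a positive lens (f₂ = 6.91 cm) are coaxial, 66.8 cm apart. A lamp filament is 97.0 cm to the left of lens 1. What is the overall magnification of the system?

f₁ = −32.0 cm (diverging).
Lens 1: 1/d_i1 = 1/(-32.0) − 1/(97.0) = -0.04156, so d_i1 = -24.06 cm; m₁ = −d_i1/d_o1 = +0.2480.
d_o2 = 66.8 − (-24.06) = 90.86 cm.
Lens 2: 1/d_i2 = 1/(6.91) − 1/(90.86) = 0.1337, so d_i2 = 7.479 cm; m₂ = −d_i2/d_o2 = -0.08231.
m = m₁·m₂ = (+0.2480)(-0.08231) = -0.0204.

m = -0.0204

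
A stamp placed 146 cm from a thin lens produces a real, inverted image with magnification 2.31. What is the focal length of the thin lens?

f = 102 cm (converging)

m = −d_i/d_o ⇒ d_i = −m·d_o = −(-2.31)·(146) = 337.3 cm.
1/f = 1/d_o + 1/d_i = 1/(146) + 1/(337.3) = 0.009814, so f = 102 cm.
Since f is positive, the thin lens is converging.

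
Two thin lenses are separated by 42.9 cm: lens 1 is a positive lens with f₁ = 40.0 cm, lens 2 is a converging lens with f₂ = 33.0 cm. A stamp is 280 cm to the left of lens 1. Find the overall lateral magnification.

m = -0.150

Lens 1: 1/d_i1 = 1/(40.0) − 1/(280) = 0.02143, so d_i1 = 46.67 cm; m₁ = −d_i1/d_o1 = -0.1667.
d_o2 = 42.9 − (46.67) = -3.770 cm (virtual object).
Lens 2: 1/d_i2 = 1/(33.0) − 1/(-3.770) = 0.2956, so d_i2 = 3.383 cm; m₂ = −d_i2/d_o2 = +0.8975.
m = m₁·m₂ = (-0.1667)(+0.8975) = -0.150.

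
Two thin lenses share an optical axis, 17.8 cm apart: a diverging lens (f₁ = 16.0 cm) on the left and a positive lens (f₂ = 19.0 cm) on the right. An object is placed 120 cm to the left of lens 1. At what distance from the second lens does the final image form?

46.9 cm

Lens 1 is diverging, so f₁ = −16.0 cm.
Lens 1: 1/d_i1 = 1/f₁ − 1/d_o1 = 1/(-16.0) − 1/(120) = -0.07083, so d_i1 = -14.12 cm.
The intermediate image is 14.12 cm to the left of lens 1 (virtual), which is 17.8 − (-14.12) = 31.92 cm to the left of lens 2, so d_o2 = +31.92 cm.
Lens 2: 1/d_i2 = 1/f₂ − 1/d_o2 = 1/(19.0) − 1/(31.92) = 0.02130, so d_i2 = 46.9 cm.
The final image is real, 46.9 cm to the right of lens 2 (overall magnification ≈ -0.17).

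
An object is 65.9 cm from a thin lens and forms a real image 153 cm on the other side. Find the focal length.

Real image ⇒ d_i = +153 cm.
1/f = 1/d_o + 1/d_i = 1/(65.9) + 1/(153) = 0.02171, so f = 46.1 cm.
Since f is positive, the thin lens is converging.

f = 46.1 cm (converging)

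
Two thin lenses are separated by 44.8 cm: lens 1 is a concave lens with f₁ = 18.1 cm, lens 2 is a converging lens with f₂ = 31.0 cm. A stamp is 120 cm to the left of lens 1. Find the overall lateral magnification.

f₁ = −18.1 cm (diverging).
Lens 1: 1/d_i1 = 1/(-18.1) − 1/(120) = -0.06358, so d_i1 = -15.73 cm; m₁ = −d_i1/d_o1 = +0.1311.
d_o2 = 44.8 − (-15.73) = 60.53 cm.
Lens 2: 1/d_i2 = 1/(31.0) − 1/(60.53) = 0.01574, so d_i2 = 63.54 cm; m₂ = −d_i2/d_o2 = -1.050.
m = m₁·m₂ = (+0.1311)(-1.050) = -0.138.

m = -0.138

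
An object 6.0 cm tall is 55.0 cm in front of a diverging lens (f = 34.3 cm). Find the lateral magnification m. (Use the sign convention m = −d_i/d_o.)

For a diverging lens, f = -34.3 cm.
1/d_i = 1/f − 1/d_o = 1/(-34.30) − 1/(55.0) = -0.04734, so d_i = -21.13 cm.
m = −d_i/d_o = −(-21.13)/(55.0) = +0.384.
The image is virtual, upright and reduced, on the same side as the object.

m = +0.384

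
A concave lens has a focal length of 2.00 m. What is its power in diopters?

P = -0.500 D

For a concave lens, f = −2.00 m.
P = 1/f = 1/(-2.00 m) = -0.500 D.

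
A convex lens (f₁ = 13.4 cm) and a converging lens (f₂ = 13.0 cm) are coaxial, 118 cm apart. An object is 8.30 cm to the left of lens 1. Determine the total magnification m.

m = -0.269

Lens 1: 1/d_i1 = 1/(13.4) − 1/(8.30) = -0.04586, so d_i1 = -21.81 cm; m₁ = −d_i1/d_o1 = +2.628.
d_o2 = 118 − (-21.81) = 139.8 cm.
Lens 2: 1/d_i2 = 1/(13.0) − 1/(139.8) = 0.06977, so d_i2 = 14.33 cm; m₂ = −d_i2/d_o2 = -0.1025.
m = m₁·m₂ = (+2.628)(-0.1025) = -0.269.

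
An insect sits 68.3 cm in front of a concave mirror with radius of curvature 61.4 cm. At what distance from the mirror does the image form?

f = R/2 = 61.4/2 = 30.70 cm.
Mirror equation: 1/s_i = 1/f − 1/s_o = 1/(30.70) − 1/(68.3) = 0.03257 − 0.01464 = 0.01793, so s_i = 55.8 cm.
The image is real, inverted and reduced, in front of the mirror.

55.8 cm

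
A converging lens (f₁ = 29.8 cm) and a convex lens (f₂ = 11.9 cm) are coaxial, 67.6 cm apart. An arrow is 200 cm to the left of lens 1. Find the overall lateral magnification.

m = +0.101

Lens 1: 1/d_i1 = 1/(29.8) − 1/(200) = 0.02856, so d_i1 = 35.02 cm; m₁ = −d_i1/d_o1 = -0.1751.
d_o2 = 67.6 − (35.02) = 32.58 cm.
Lens 2: 1/d_i2 = 1/(11.9) − 1/(32.58) = 0.05334, so d_i2 = 18.75 cm; m₂ = −d_i2/d_o2 = -0.5754.
m = m₁·m₂ = (-0.1751)(-0.5754) = +0.101.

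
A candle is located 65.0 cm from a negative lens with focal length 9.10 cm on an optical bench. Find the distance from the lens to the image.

For a negative lens, f = -9.10 cm.
Lens equation: 1/v = 1/f − 1/u = 1/(-9.100) − 1/(65.0) = -0.1099 − 0.01538 = -0.1253, so v = -7.98 cm.
The image is virtual, upright and reduced, on the same side as the object.

7.98 cm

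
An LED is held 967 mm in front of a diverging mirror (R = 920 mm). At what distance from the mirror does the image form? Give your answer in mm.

f = R/2 = 920/2 = 460.0 mm; for a diverging mirror, f = -460.0 mm.
Mirror equation: 1/d_i = 1/f − 1/d_o = 1/(-460.0) − 1/(967) = -0.002174 − 0.001034 = -0.003208, so d_i = -312 mm.
The image is virtual, upright and reduced, behind the mirror.

312 mm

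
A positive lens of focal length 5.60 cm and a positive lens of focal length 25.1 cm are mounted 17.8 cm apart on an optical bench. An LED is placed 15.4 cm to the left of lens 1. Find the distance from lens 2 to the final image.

14.0 cm

Lens 1: 1/d_i1 = 1/f₁ − 1/d_o1 = 1/(5.60) − 1/(15.4) = 0.1136, so d_i1 = 8.800 cm.
The intermediate image is 8.800 cm to the right of lens 1, which is 17.8 − (8.800) = 9.000 cm to the left of lens 2, so d_o2 = +9.000 cm.
Lens 2: 1/d_i2 = 1/f₂ − 1/d_o2 = 1/(25.1) − 1/(9.000) = -0.07127, so d_i2 = -14.0 cm.
The final image is virtual, 14.0 cm to the left of lens 2 (overall magnification ≈ -0.89).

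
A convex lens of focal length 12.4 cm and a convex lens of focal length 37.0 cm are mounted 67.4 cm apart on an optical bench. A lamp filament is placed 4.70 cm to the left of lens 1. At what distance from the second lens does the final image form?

73.1 cm

Lens 1: 1/d_i1 = 1/f₁ − 1/d_o1 = 1/(12.4) − 1/(4.70) = -0.1321, so d_i1 = -7.569 cm.
The intermediate image is 7.569 cm to the left of lens 1 (virtual), which is 67.4 − (-7.569) = 74.97 cm to the left of lens 2, so d_o2 = +74.97 cm.
Lens 2: 1/d_i2 = 1/f₂ − 1/d_o2 = 1/(37.0) − 1/(74.97) = 0.01369, so d_i2 = 73.1 cm.
The final image is real, 73.1 cm to the right of lens 2 (overall magnification ≈ -1.6).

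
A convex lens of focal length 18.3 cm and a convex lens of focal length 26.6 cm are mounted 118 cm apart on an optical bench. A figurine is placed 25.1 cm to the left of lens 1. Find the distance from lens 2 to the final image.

56.3 cm

Lens 1: 1/d_i1 = 1/f₁ − 1/d_o1 = 1/(18.3) − 1/(25.1) = 0.01480, so d_i1 = 67.55 cm.
The intermediate image is 67.55 cm to the right of lens 1, which is 118 − (67.55) = 50.45 cm to the left of lens 2, so d_o2 = +50.45 cm.
Lens 2: 1/d_i2 = 1/f₂ − 1/d_o2 = 1/(26.6) − 1/(50.45) = 0.01777, so d_i2 = 56.3 cm.
The final image is real, 56.3 cm to the right of lens 2 (overall magnification ≈ 3.0).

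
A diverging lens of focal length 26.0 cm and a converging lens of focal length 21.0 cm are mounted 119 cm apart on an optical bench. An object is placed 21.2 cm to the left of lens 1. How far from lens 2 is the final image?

25.0 cm

Lens 1 is diverging, so f₁ = −26.0 cm.
Lens 1: 1/d_i1 = 1/f₁ − 1/d_o1 = 1/(-26.0) − 1/(21.2) = -0.08563, so d_i1 = -11.68 cm.
The intermediate image is 11.68 cm to the left of lens 1 (virtual), which is 119 − (-11.68) = 130.7 cm to the left of lens 2, so d_o2 = +130.7 cm.
Lens 2: 1/d_i2 = 1/f₂ − 1/d_o2 = 1/(21.0) − 1/(130.7) = 0.03997, so d_i2 = 25.0 cm.
The final image is real, 25.0 cm to the right of lens 2 (overall magnification ≈ -0.11).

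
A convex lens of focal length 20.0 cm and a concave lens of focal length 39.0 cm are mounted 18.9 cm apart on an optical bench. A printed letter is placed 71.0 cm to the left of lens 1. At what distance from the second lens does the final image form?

Lens 1: 1/d_i1 = 1/f₁ − 1/d_o1 = 1/(20.0) − 1/(71.0) = 0.03592, so d_i1 = 27.84 cm.
The intermediate image is 27.84 cm to the right of lens 1, which lies 8.940 cm to the right of lens 2 — a virtual object — so d_o2 = −8.940 cm.
Lens 2 is diverging, so f₂ = −39.0 cm.
Lens 2: 1/d_i2 = 1/f₂ − 1/d_o2 = 1/(-39.0) − 1/(-8.940) = 0.08622, so d_i2 = 11.6 cm.
The final image is real, 11.6 cm to the right of lens 2 (overall magnification ≈ -0.51).

11.6 cm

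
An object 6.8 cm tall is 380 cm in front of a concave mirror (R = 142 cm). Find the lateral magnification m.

f = R/2 = 142/2 = 71.00 cm.
1/d_i = 1/f − 1/d_o = 1/(71.00) − 1/(380) = 0.01145, so d_i = 87.31 cm.
m = −d_i/d_o = −(87.31)/(380) = -0.230.
The image is real, inverted and reduced, in front of the mirror.

m = -0.230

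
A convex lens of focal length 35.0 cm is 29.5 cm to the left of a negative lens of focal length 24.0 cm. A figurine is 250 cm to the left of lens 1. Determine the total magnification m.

m = -0.305

Lens 1: 1/d_i1 = 1/(35.0) − 1/(250) = 0.02457, so d_i1 = 40.70 cm; m₁ = −d_i1/d_o1 = -0.1628.
d_o2 = 29.5 − (40.70) = -11.20 cm (virtual object).
f₂ = −24.0 cm (diverging).
Lens 2: 1/d_i2 = 1/(-24.0) − 1/(-11.20) = 0.04762, so d_i2 = 21.00 cm; m₂ = −d_i2/d_o2 = +1.875.
m = m₁·m₂ = (-0.1628)(+1.875) = -0.305.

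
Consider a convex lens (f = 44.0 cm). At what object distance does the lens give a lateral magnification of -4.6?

53.6 cm

m = −d_i/d_o ⇒ d_i = −m·d_o.
1/f = 1/d_o + 1/d_i = 1/d_o − 1/(m·d_o) = (1 − 1/m)/d_o, so d_o = f(1 − 1/m) = (44.00)(1 − 1/(-4.6)) = 53.6 cm.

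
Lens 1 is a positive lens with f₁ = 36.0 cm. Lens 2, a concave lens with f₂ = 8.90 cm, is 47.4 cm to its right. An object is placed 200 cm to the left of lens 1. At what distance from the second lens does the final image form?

Lens 1: 1/d_i1 = 1/f₁ − 1/d_o1 = 1/(36.0) − 1/(200) = 0.02278, so d_i1 = 43.90 cm.
The intermediate image is 43.90 cm to the right of lens 1, which is 47.4 − (43.90) = 3.500 cm to the left of lens 2, so d_o2 = +3.500 cm.
Lens 2 is diverging, so f₂ = −8.90 cm.
Lens 2: 1/d_i2 = 1/f₂ − 1/d_o2 = 1/(-8.90) − 1/(3.500) = -0.3981, so d_i2 = -2.51 cm.
The final image is virtual, 2.51 cm to the left of lens 2 (overall magnification ≈ -0.16).

2.51 cm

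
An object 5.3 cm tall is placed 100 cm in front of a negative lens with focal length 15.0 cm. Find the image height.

0.691 cm

For a negative lens, f = -15.0 cm.
1/d_i = 1/f − 1/d_o = 1/(-15.00) − 1/(100) = -0.07667, so d_i = -13.04 cm.
m = −d_i/d_o = +0.1304.
|h_i| = |m|·h_o = 0.1304 × 5.3 = 0.691 cm. The image is virtual, upright and reduced, on the same side as the object.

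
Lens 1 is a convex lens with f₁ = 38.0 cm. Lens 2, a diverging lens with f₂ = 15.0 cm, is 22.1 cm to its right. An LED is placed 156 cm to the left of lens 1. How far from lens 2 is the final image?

Lens 1: 1/d_i1 = 1/f₁ − 1/d_o1 = 1/(38.0) − 1/(156) = 0.01991, so d_i1 = 50.24 cm.
The intermediate image is 50.24 cm to the right of lens 1, which lies 28.14 cm to the right of lens 2 — a virtual object — so d_o2 = −28.14 cm.
Lens 2 is diverging, so f₂ = −15.0 cm.
Lens 2: 1/d_i2 = 1/f₂ − 1/d_o2 = 1/(-15.0) − 1/(-28.14) = -0.03113, so d_i2 = -32.1 cm.
The final image is virtual, 32.1 cm to the left of lens 2 (overall magnification ≈ 0.37).

32.1 cm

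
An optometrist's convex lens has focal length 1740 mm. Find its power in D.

P = +0.575 D

f = 174 cm = 1.74 m.
P = 1/f = 1/(1.74 m) = +0.575 D.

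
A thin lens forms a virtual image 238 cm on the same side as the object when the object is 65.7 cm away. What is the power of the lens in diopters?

P = +1.10 D

Virtual image ⇒ d_i = −238 cm.
1/f = 1/d_o + 1/d_i = 1/(65.7) + 1/(-238) = 0.01102 cm⁻¹.
f = 90.75 cm = 0.9075 m, so P = 1/f = +1.10 D.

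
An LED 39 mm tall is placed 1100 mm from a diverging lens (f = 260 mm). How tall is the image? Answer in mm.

For a diverging lens, f = -260 mm.
1/d_i = 1/f − 1/d_o = 1/(-260.0) − 1/(1100) = -0.004755, so d_i = -210.3 mm.
m = −d_i/d_o = +0.1912.
|h_i| = |m|·h_o = 0.1912 × 39 = 7.46 mm. The image is virtual, upright and reduced, on the same side as the object.

7.46 mm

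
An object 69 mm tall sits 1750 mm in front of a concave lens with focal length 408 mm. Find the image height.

For a concave lens, f = -408 mm.
1/d_i = 1/f − 1/d_o = 1/(-408.0) − 1/(1750) = -0.003022, so d_i = -330.9 mm.
m = −d_i/d_o = +0.1891.
|h_i| = |m|·h_o = 0.1891 × 69 = 13.0 mm. The image is virtual, upright and reduced, on the same side as the object.

13.0 mm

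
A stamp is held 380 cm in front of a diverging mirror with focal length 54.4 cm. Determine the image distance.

47.6 cm

For a diverging mirror, f = -54.4 cm.
Mirror equation: 1/q = 1/f − 1/p = 1/(-54.40) − 1/(380) = -0.01838 − 0.002632 = -0.02101, so q = -47.6 cm.
The image is virtual, upright and reduced, behind the mirror.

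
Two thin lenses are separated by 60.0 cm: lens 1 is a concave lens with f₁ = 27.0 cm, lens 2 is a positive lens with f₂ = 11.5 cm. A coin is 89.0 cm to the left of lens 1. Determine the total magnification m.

f₁ = −27.0 cm (diverging).
Lens 1: 1/d_i1 = 1/(-27.0) − 1/(89.0) = -0.04827, so d_i1 = -20.72 cm; m₁ = −d_i1/d_o1 = +0.2328.
d_o2 = 60.0 − (-20.72) = 80.72 cm.
Lens 2: 1/d_i2 = 1/(11.5) − 1/(80.72) = 0.07457, so d_i2 = 13.41 cm; m₂ = −d_i2/d_o2 = -0.1661.
m = m₁·m₂ = (+0.2328)(-0.1661) = -0.0387.

m = -0.0387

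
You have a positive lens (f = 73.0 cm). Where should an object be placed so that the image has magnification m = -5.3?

m = −d_i/d_o ⇒ d_i = −m·d_o.
1/f = 1/d_o + 1/d_i = 1/d_o − 1/(m·d_o) = (1 − 1/m)/d_o, so d_o = f(1 − 1/m) = (73.00)(1 − 1/(-5.3)) = 86.8 cm.

86.8 cm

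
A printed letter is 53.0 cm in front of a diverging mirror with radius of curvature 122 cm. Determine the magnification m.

f = R/2 = 122/2 = 61.00 cm; for a diverging mirror, f = -61.00 cm.
1/d_i = 1/f − 1/d_o = 1/(-61.00) − 1/(53.0) = -0.03526, so d_i = -28.36 cm.
m = −d_i/d_o = −(-28.36)/(53.0) = +0.535.
The image is virtual, upright and reduced, behind the mirror.

m = +0.535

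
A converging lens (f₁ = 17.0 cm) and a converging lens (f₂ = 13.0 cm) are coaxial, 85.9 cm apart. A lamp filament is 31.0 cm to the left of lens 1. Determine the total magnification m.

m = +0.448

Lens 1: 1/d_i1 = 1/(17.0) − 1/(31.0) = 0.02657, so d_i1 = 37.64 cm; m₁ = −d_i1/d_o1 = -1.214.
d_o2 = 85.9 − (37.64) = 48.26 cm.
Lens 2: 1/d_i2 = 1/(13.0) − 1/(48.26) = 0.05620, so d_i2 = 17.79 cm; m₂ = −d_i2/d_o2 = -0.3687.
m = m₁·m₂ = (-1.214)(-0.3687) = +0.448.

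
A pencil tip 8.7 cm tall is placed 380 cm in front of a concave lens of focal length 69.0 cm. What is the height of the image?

For a concave lens, f = -69.0 cm.
1/d_i = 1/f − 1/d_o = 1/(-69.00) − 1/(380) = -0.01712, so d_i = -58.40 cm.
m = −d_i/d_o = +0.1537.
|h_i| = |m|·h_o = 0.1537 × 8.7 = 1.34 cm. The image is virtual, upright and reduced, on the same side as the object.

1.34 cm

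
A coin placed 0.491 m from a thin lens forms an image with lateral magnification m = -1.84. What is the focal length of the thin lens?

f = 0.318 m (converging)

m = −d_i/d_o ⇒ d_i = −m·d_o = −(-1.84)·(0.491) = 0.9034 m.
1/f = 1/d_o + 1/d_i = 1/(0.491) + 1/(0.9034) = 3.144, so f = 0.318 m.
Since f is positive, the thin lens is converging.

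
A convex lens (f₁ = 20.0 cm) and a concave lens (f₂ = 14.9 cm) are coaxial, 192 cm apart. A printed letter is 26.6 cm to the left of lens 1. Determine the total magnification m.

Lens 1: 1/d_i1 = 1/(20.0) − 1/(26.6) = 0.01241, so d_i1 = 80.61 cm; m₁ = −d_i1/d_o1 = -3.030.
d_o2 = 192 − (80.61) = 111.4 cm.
f₂ = −14.9 cm (diverging).
Lens 2: 1/d_i2 = 1/(-14.9) − 1/(111.4) = -0.07609, so d_i2 = -13.14 cm; m₂ = −d_i2/d_o2 = +0.1180.
m = m₁·m₂ = (-3.030)(+0.1180) = -0.358.

m = -0.358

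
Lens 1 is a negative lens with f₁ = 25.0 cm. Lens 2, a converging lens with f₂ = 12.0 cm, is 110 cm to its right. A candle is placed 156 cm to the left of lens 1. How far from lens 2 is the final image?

13.2 cm

Lens 1 is diverging, so f₁ = −25.0 cm.
Lens 1: 1/d_i1 = 1/f₁ − 1/d_o1 = 1/(-25.0) − 1/(156) = -0.04641, so d_i1 = -21.55 cm.
The intermediate image is 21.55 cm to the left of lens 1 (virtual), which is 110 − (-21.55) = 131.6 cm to the left of lens 2, so d_o2 = +131.6 cm.
Lens 2: 1/d_i2 = 1/f₂ − 1/d_o2 = 1/(12.0) − 1/(131.6) = 0.07573, so d_i2 = 13.2 cm.
The final image is real, 13.2 cm to the right of lens 2 (overall magnification ≈ -0.014).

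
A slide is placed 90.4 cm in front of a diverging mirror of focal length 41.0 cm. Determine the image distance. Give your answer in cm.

28.2 cm

For a diverging mirror, f = -41.0 cm.
Mirror equation: 1/s_i = 1/f − 1/s_o = 1/(-41.00) − 1/(90.4) = -0.02439 − 0.01106 = -0.03545, so s_i = -28.2 cm.
The image is virtual, upright and reduced, behind the mirror.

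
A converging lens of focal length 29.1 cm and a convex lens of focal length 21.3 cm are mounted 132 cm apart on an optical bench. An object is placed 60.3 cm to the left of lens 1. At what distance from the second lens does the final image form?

Lens 1: 1/d_i1 = 1/f₁ − 1/d_o1 = 1/(29.1) − 1/(60.3) = 0.01778, so d_i1 = 56.24 cm.
The intermediate image is 56.24 cm to the right of lens 1, which is 132 − (56.24) = 75.76 cm to the left of lens 2, so d_o2 = +75.76 cm.
Lens 2: 1/d_i2 = 1/f₂ − 1/d_o2 = 1/(21.3) − 1/(75.76) = 0.03375, so d_i2 = 29.6 cm.
The final image is real, 29.6 cm to the right of lens 2 (overall magnification ≈ 0.36).

29.6 cm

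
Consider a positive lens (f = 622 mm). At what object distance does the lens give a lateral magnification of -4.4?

m = −d_i/d_o ⇒ d_i = −m·d_o.
1/f = 1/d_o + 1/d_i = 1/d_o − 1/(m·d_o) = (1 − 1/m)/d_o, so d_o = f(1 − 1/m) = (622.0)(1 − 1/(-4.4)) = 763 mm.

763 mm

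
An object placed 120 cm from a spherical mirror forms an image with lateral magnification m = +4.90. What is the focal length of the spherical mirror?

m = −d_i/d_o ⇒ d_i = −m·d_o = −(+4.90)·(120) = -588.0 cm.
1/f = 1/d_o + 1/d_i = 1/(120) + 1/(-588.0) = 0.006633, so f = 151 cm.
Since f is positive, the spherical mirror is concave.

f = 151 cm (concave)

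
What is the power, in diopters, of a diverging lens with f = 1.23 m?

For a diverging lens, f = −1.23 m.
P = 1/f = 1/(-1.23 m) = -0.813 D.

P = -0.813 D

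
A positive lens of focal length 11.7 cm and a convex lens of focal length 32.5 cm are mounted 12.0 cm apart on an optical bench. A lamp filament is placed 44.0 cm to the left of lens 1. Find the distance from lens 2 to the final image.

3.51 cm

Lens 1: 1/d_i1 = 1/f₁ − 1/d_o1 = 1/(11.7) − 1/(44.0) = 0.06274, so d_i1 = 15.94 cm.
The intermediate image is 15.94 cm to the right of lens 1, which lies 3.940 cm to the right of lens 2 — a virtual object — so d_o2 = −3.940 cm.
Lens 2: 1/d_i2 = 1/f₂ − 1/d_o2 = 1/(32.5) − 1/(-3.940) = 0.2846, so d_i2 = 3.51 cm.
The final image is real, 3.51 cm to the right of lens 2 (overall magnification ≈ -0.32).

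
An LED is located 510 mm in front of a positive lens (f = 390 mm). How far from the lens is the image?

Lens equation: 1/d_i = 1/f − 1/d_o = 1/(390.0) − 1/(510) = 0.002564 − 0.001961 = 0.0006033, so d_i = 1660 mm.
The image is real, inverted and enlarged, on the far side of the lens.

1660 mm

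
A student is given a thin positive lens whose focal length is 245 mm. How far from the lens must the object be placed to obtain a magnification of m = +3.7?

m = −d_i/d_o ⇒ d_i = −m·d_o.
1/f = 1/d_o + 1/d_i = 1/d_o − 1/(m·d_o) = (1 − 1/m)/d_o, so d_o = f(1 − 1/m) = (245.0)(1 − 1/(+3.7)) = 179 mm.

179 mm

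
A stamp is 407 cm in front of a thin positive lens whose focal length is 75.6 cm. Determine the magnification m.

1/d_i = 1/f − 1/d_o = 1/(75.60) − 1/(407) = 0.01077, so d_i = 92.85 cm.
m = −d_i/d_o = −(92.85)/(407) = -0.228.
The image is real, inverted and reduced, on the far side of the lens.

m = -0.228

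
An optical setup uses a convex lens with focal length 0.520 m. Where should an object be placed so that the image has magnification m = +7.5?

0.451 m

m = −d_i/d_o ⇒ d_i = −m·d_o.
1/f = 1/d_o + 1/d_i = 1/d_o − 1/(m·d_o) = (1 − 1/m)/d_o, so d_o = f(1 − 1/m) = (0.5200)(1 − 1/(+7.5)) = 0.451 m.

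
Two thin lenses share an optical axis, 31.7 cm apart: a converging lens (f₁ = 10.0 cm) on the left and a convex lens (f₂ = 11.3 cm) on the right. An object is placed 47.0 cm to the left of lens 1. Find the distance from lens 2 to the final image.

27.9 cm

Lens 1: 1/d_i1 = 1/f₁ − 1/d_o1 = 1/(10.0) − 1/(47.0) = 0.07872, so d_i1 = 12.70 cm.
The intermediate image is 12.70 cm to the right of lens 1, which is 31.7 − (12.70) = 19.00 cm to the left of lens 2, so d_o2 = +19.00 cm.
Lens 2: 1/d_i2 = 1/f₂ − 1/d_o2 = 1/(11.3) − 1/(19.00) = 0.03586, so d_i2 = 27.9 cm.
The final image is real, 27.9 cm to the right of lens 2 (overall magnification ≈ 0.40).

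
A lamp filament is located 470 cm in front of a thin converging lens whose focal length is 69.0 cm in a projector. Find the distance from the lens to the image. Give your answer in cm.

Lens equation: 1/d_i = 1/f − 1/d_o = 1/(69.00) − 1/(470) = 0.01449 − 0.002128 = 0.01237, so d_i = 80.9 cm.
The image is real, inverted and reduced, on the far side of the lens.

80.9 cm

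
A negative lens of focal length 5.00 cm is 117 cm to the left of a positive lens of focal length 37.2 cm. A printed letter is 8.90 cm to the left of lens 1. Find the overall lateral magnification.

f₁ = −5.00 cm (diverging).
Lens 1: 1/d_i1 = 1/(-5.00) − 1/(8.90) = -0.3124, so d_i1 = -3.201 cm; m₁ = −d_i1/d_o1 = +0.3597.
d_o2 = 117 − (-3.201) = 120.2 cm.
Lens 2: 1/d_i2 = 1/(37.2) − 1/(120.2) = 0.01856, so d_i2 = 53.87 cm; m₂ = −d_i2/d_o2 = -0.4482.
m = m₁·m₂ = (+0.3597)(-0.4482) = -0.161.

m = -0.161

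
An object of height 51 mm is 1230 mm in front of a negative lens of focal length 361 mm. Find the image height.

For a negative lens, f = -361 mm.
1/d_i = 1/f − 1/d_o = 1/(-361.0) − 1/(1230) = -0.003583, so d_i = -279.1 mm.
m = −d_i/d_o = +0.2269.
|h_i| = |m|·h_o = 0.2269 × 51 = 11.6 mm. The image is virtual, upright and reduced, on the same side as the object.

11.6 mm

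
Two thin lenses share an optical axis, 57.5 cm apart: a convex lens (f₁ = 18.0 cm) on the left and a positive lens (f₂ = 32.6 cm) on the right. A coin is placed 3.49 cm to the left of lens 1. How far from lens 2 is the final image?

69.0 cm

Lens 1: 1/d_i1 = 1/f₁ − 1/d_o1 = 1/(18.0) − 1/(3.49) = -0.2310, so d_i1 = -4.329 cm.
The intermediate image is 4.329 cm to the left of lens 1 (virtual), which is 57.5 − (-4.329) = 61.83 cm to the left of lens 2, so d_o2 = +61.83 cm.
Lens 2: 1/d_i2 = 1/f₂ − 1/d_o2 = 1/(32.6) − 1/(61.83) = 0.01450, so d_i2 = 69.0 cm.
The final image is real, 69.0 cm to the right of lens 2 (overall magnification ≈ -1.4).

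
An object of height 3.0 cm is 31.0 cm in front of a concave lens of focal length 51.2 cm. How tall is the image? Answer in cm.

For a concave lens, f = -51.2 cm.
1/d_i = 1/f − 1/d_o = 1/(-51.20) − 1/(31.0) = -0.05179, so d_i = -19.31 cm.
m = −d_i/d_o = +0.6229.
|h_i| = |m|·h_o = 0.6229 × 3.0 = 1.87 cm. The image is virtual, upright and reduced, on the same side as the object.

1.87 cm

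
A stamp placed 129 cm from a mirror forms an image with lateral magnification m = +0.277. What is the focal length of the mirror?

f = -49.4 cm (convex)

m = −d_i/d_o ⇒ d_i = −m·d_o = −(+0.277)·(129) = -35.73 cm.
1/f = 1/d_o + 1/d_i = 1/(129) + 1/(-35.73) = -0.02024, so f = -49.4 cm.
Since f is negative, the mirror is convex.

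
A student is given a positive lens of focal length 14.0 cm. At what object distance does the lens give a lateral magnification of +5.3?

m = −d_i/d_o ⇒ d_i = −m·d_o.
1/f = 1/d_o + 1/d_i = 1/d_o − 1/(m·d_o) = (1 − 1/m)/d_o, so d_o = f(1 − 1/m) = (14.00)(1 − 1/(+5.3)) = 11.4 cm.

11.4 cm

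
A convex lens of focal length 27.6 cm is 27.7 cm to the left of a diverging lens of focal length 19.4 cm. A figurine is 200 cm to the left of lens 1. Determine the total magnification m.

Lens 1: 1/d_i1 = 1/(27.6) − 1/(200) = 0.03123, so d_i1 = 32.02 cm; m₁ = −d_i1/d_o1 = -0.1601.
d_o2 = 27.7 − (32.02) = -4.320 cm (virtual object).
f₂ = −19.4 cm (diverging).
Lens 2: 1/d_i2 = 1/(-19.4) − 1/(-4.320) = 0.1799, so d_i2 = 5.558 cm; m₂ = −d_i2/d_o2 = +1.286.
m = m₁·m₂ = (-0.1601)(+1.286) = -0.206.

m = -0.206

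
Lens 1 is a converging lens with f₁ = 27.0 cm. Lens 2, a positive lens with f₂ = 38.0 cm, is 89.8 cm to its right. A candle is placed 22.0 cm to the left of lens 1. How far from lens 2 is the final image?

Lens 1: 1/d_i1 = 1/f₁ − 1/d_o1 = 1/(27.0) − 1/(22.0) = -0.008418, so d_i1 = -118.8 cm.
The intermediate image is 118.8 cm to the left of lens 1 (virtual), which is 89.8 − (-118.8) = 208.6 cm to the left of lens 2, so d_o2 = +208.6 cm.
Lens 2: 1/d_i2 = 1/f₂ − 1/d_o2 = 1/(38.0) − 1/(208.6) = 0.02152, so d_i2 = 46.5 cm.
The final image is real, 46.5 cm to the right of lens 2 (overall magnification ≈ -1.2).

46.5 cm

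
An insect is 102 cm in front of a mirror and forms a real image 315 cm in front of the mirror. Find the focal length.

Real image ⇒ d_i = +315 cm.
1/f = 1/d_o + 1/d_i = 1/(102) + 1/(315) = 0.01298, so f = 77.1 cm.
Since f is positive, the mirror is concave.

f = 77.1 cm (concave)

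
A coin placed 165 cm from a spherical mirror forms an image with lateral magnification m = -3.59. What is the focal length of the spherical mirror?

m = −d_i/d_o ⇒ d_i = −m·d_o = −(-3.59)·(165) = 592.4 cm.
1/f = 1/d_o + 1/d_i = 1/(165) + 1/(592.4) = 0.007749, so f = 129 cm.
Since f is positive, the spherical mirror is concave.

f = 129 cm (concave)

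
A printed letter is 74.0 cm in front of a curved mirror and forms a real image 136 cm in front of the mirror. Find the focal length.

Real image ⇒ d_i = +136 cm.
1/f = 1/d_o + 1/d_i = 1/(74.0) + 1/(136) = 0.02087, so f = 47.9 cm.
Since f is positive, the curved mirror is concave.

f = 47.9 cm (concave)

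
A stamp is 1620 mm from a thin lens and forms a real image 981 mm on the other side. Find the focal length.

f = 611 mm (converging)

Real image ⇒ d_i = +981 mm.
1/f = 1/d_o + 1/d_i = 1/(1620) + 1/(981) = 0.001637, so f = 611 mm.
Since f is positive, the thin lens is converging.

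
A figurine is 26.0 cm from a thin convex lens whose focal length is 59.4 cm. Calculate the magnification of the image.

m = +1.78

1/d_i = 1/f − 1/d_o = 1/(59.40) − 1/(26.0) = -0.02163, so d_i = -46.24 cm.
m = −d_i/d_o = −(-46.24)/(26.0) = +1.78.
The image is virtual, upright and enlarged, on the same side as the object.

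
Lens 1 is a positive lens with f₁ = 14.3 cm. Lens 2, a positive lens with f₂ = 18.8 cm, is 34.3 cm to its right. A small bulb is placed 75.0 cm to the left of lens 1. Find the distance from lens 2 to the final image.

Lens 1: 1/d_i1 = 1/f₁ − 1/d_o1 = 1/(14.3) − 1/(75.0) = 0.05660, so d_i1 = 17.67 cm.
The intermediate image is 17.67 cm to the right of lens 1, which is 34.3 − (17.67) = 16.63 cm to the left of lens 2, so d_o2 = +16.63 cm.
Lens 2: 1/d_i2 = 1/f₂ − 1/d_o2 = 1/(18.8) − 1/(16.63) = -0.006941, so d_i2 = -144 cm.
The final image is virtual, 144 cm to the left of lens 2 (overall magnification ≈ -2.0).

144 cm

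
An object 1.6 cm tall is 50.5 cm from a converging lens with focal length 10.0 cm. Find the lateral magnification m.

1/d_i = 1/f − 1/d_o = 1/(10.00) − 1/(50.5) = 0.08020, so d_i = 12.47 cm.
m = −d_i/d_o = −(12.47)/(50.5) = -0.247.
The image is real, inverted and reduced, on the far side of the lens.

m = -0.247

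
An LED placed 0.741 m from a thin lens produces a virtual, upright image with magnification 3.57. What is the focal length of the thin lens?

m = −d_i/d_o ⇒ d_i = −m·d_o = −(+3.57)·(0.741) = -2.645 m.
1/f = 1/d_o + 1/d_i = 1/(0.741) + 1/(-2.645) = 0.9715, so f = 1.03 m.
Since f is positive, the thin lens is converging.

f = 1.03 m (converging)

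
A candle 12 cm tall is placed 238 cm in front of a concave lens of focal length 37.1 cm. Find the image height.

For a concave lens, f = -37.1 cm.
1/d_i = 1/f − 1/d_o = 1/(-37.10) − 1/(238) = -0.03116, so d_i = -32.10 cm.
m = −d_i/d_o = +0.1349.
|h_i| = |m|·h_o = 0.1349 × 12 = 1.62 cm. The image is virtual, upright and reduced, on the same side as the object.

1.62 cm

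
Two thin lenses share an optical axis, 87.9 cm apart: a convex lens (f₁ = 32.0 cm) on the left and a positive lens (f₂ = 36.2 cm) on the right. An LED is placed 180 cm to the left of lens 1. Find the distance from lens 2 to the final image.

Lens 1: 1/d_i1 = 1/f₁ − 1/d_o1 = 1/(32.0) − 1/(180) = 0.02569, so d_i1 = 38.92 cm.
The intermediate image is 38.92 cm to the right of lens 1, which is 87.9 − (38.92) = 48.98 cm to the left of lens 2, so d_o2 = +48.98 cm.
Lens 2: 1/d_i2 = 1/f₂ − 1/d_o2 = 1/(36.2) − 1/(48.98) = 0.007208, so d_i2 = 139 cm.
The final image is real, 139 cm to the right of lens 2 (overall magnification ≈ 0.61).

139 cm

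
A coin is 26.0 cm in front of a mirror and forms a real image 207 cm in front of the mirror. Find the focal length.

Real image ⇒ d_i = +207 cm.
1/f = 1/d_o + 1/d_i = 1/(26.0) + 1/(207) = 0.04329, so f = 23.1 cm.
Since f is positive, the mirror is concave.

f = 23.1 cm (concave)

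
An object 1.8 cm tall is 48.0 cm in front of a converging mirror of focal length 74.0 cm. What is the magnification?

m = +2.85

1/d_i = 1/f − 1/d_o = 1/(74.00) − 1/(48.0) = -0.007320, so d_i = -136.6 cm.
m = −d_i/d_o = −(-136.6)/(48.0) = +2.85.
The image is virtual, upright and enlarged, behind the mirror.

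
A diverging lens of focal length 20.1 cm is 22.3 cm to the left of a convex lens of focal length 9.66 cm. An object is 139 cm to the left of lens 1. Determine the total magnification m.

f₁ = −20.1 cm (diverging).
Lens 1: 1/d_i1 = 1/(-20.1) − 1/(139) = -0.05695, so d_i1 = -17.56 cm; m₁ = −d_i1/d_o1 = +0.1263.
d_o2 = 22.3 − (-17.56) = 39.86 cm.
Lens 2: 1/d_i2 = 1/(9.66) − 1/(39.86) = 0.07843, so d_i2 = 12.75 cm; m₂ = −d_i2/d_o2 = -0.3199.
m = m₁·m₂ = (+0.1263)(-0.3199) = -0.0404.

m = -0.0404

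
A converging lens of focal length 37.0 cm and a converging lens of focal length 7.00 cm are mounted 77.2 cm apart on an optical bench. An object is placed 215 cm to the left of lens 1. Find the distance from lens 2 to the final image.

Lens 1: 1/d_i1 = 1/f₁ − 1/d_o1 = 1/(37.0) − 1/(215) = 0.02238, so d_i1 = 44.69 cm.
The intermediate image is 44.69 cm to the right of lens 1, which is 77.2 − (44.69) = 32.51 cm to the left of lens 2, so d_o2 = +32.51 cm.
Lens 2: 1/d_i2 = 1/f₂ − 1/d_o2 = 1/(7.00) − 1/(32.51) = 0.1121, so d_i2 = 8.92 cm.
The final image is real, 8.92 cm to the right of lens 2 (overall magnification ≈ 0.057).

8.92 cm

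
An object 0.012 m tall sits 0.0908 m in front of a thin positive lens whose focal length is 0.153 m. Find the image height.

0.0295 m

1/d_i = 1/f − 1/d_o = 1/(0.1530) − 1/(0.0908) = -4.477, so d_i = -0.2234 m.
m = −d_i/d_o = +2.460.
|h_i| = |m|·h_o = 2.460 × 0.012 = 0.0295 m. The image is virtual, upright and enlarged, on the same side as the object.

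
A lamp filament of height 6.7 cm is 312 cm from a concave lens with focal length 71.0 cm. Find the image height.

For a concave lens, f = -71.0 cm.
1/d_i = 1/f − 1/d_o = 1/(-71.00) − 1/(312) = -0.01729, so d_i = -57.84 cm.
m = −d_i/d_o = +0.1854.
|h_i| = |m|·h_o = 0.1854 × 6.7 = 1.24 cm. The image is virtual, upright and reduced, on the same side as the object.

1.24 cm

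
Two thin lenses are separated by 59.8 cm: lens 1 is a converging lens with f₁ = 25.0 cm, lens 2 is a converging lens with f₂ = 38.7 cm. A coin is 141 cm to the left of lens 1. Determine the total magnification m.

Lens 1: 1/d_i1 = 1/(25.0) − 1/(141) = 0.03291, so d_i1 = 30.39 cm; m₁ = −d_i1/d_o1 = -0.2155.
d_o2 = 59.8 − (30.39) = 29.41 cm.
Lens 2: 1/d_i2 = 1/(38.7) − 1/(29.41) = -0.008162, so d_i2 = -122.5 cm; m₂ = −d_i2/d_o2 = +4.166.
m = m₁·m₂ = (-0.2155)(+4.166) = -0.898.

m = -0.898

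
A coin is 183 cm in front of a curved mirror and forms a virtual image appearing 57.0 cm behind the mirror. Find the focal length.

Virtual image ⇒ d_i = −57.0 cm.
1/f = 1/d_o + 1/d_i = 1/(183) + 1/(-57.0) = -0.01208, so f = -82.8 cm.
Since f is negative, the curved mirror is convex.

f = -82.8 cm (convex)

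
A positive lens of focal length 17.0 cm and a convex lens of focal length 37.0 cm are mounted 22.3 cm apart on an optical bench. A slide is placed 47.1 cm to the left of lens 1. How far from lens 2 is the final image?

Lens 1: 1/d_i1 = 1/f₁ − 1/d_o1 = 1/(17.0) − 1/(47.1) = 0.03759, so d_i1 = 26.60 cm.
The intermediate image is 26.60 cm to the right of lens 1, which lies 4.300 cm to the right of lens 2 — a virtual object — so d_o2 = −4.300 cm.
Lens 2: 1/d_i2 = 1/f₂ − 1/d_o2 = 1/(37.0) − 1/(-4.300) = 0.2596, so d_i2 = 3.85 cm.
The final image is real, 3.85 cm to the right of lens 2 (overall magnification ≈ -0.51).

3.85 cm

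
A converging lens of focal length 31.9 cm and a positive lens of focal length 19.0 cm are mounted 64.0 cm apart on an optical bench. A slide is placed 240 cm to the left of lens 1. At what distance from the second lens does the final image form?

63.0 cm

Lens 1: 1/d_i1 = 1/f₁ − 1/d_o1 = 1/(31.9) − 1/(240) = 0.02718, so d_i1 = 36.79 cm.
The intermediate image is 36.79 cm to the right of lens 1, which is 64.0 − (36.79) = 27.21 cm to the left of lens 2, so d_o2 = +27.21 cm.
Lens 2: 1/d_i2 = 1/f₂ − 1/d_o2 = 1/(19.0) − 1/(27.21) = 0.01588, so d_i2 = 63.0 cm.
The final image is real, 63.0 cm to the right of lens 2 (overall magnification ≈ 0.35).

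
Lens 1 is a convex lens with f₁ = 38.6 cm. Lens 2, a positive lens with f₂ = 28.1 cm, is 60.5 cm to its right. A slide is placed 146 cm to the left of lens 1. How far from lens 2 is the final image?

11.2 cm

Lens 1: 1/d_i1 = 1/f₁ − 1/d_o1 = 1/(38.6) − 1/(146) = 0.01906, so d_i1 = 52.47 cm.
The intermediate image is 52.47 cm to the right of lens 1, which is 60.5 − (52.47) = 8.030 cm to the left of lens 2, so d_o2 = +8.030 cm.
Lens 2: 1/d_i2 = 1/f₂ − 1/d_o2 = 1/(28.1) − 1/(8.030) = -0.08895, so d_i2 = -11.2 cm.
The final image is virtual, 11.2 cm to the left of lens 2 (overall magnification ≈ -0.50).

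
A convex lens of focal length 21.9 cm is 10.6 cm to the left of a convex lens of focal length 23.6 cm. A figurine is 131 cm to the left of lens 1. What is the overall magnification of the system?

m = -0.121

Lens 1: 1/d_i1 = 1/(21.9) − 1/(131) = 0.03803, so d_i1 = 26.30 cm; m₁ = −d_i1/d_o1 = -0.2008.
d_o2 = 10.6 − (26.30) = -15.70 cm (virtual object).
Lens 2: 1/d_i2 = 1/(23.6) − 1/(-15.70) = 0.1061, so d_i2 = 9.428 cm; m₂ = −d_i2/d_o2 = +0.6005.
m = m₁·m₂ = (-0.2008)(+0.6005) = -0.121.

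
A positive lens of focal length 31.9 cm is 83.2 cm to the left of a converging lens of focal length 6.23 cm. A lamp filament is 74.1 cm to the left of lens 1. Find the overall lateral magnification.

Lens 1: 1/d_i1 = 1/(31.9) − 1/(74.1) = 0.01785, so d_i1 = 56.01 cm; m₁ = −d_i1/d_o1 = -0.7559.
d_o2 = 83.2 − (56.01) = 27.19 cm.
Lens 2: 1/d_i2 = 1/(6.23) − 1/(27.19) = 0.1237, so d_i2 = 8.082 cm; m₂ = −d_i2/d_o2 = -0.2972.
m = m₁·m₂ = (-0.7559)(-0.2972) = +0.225.

m = +0.225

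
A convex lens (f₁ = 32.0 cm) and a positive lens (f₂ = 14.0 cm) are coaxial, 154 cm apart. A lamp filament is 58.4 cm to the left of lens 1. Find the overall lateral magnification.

Lens 1: 1/d_i1 = 1/(32.0) − 1/(58.4) = 0.01413, so d_i1 = 70.79 cm; m₁ = −d_i1/d_o1 = -1.212.
d_o2 = 154 − (70.79) = 83.21 cm.
Lens 2: 1/d_i2 = 1/(14.0) − 1/(83.21) = 0.05941, so d_i2 = 16.83 cm; m₂ = −d_i2/d_o2 = -0.2023.
m = m₁·m₂ = (-1.212)(-0.2023) = +0.245.

m = +0.245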